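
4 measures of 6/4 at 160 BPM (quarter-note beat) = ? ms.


Quarter-note beat duration = 60000 / 160 ms
Beats per measure (6/4) = 6
One measure = 6 × 60000 / 160 = 360000 / 160 ms
4 measures = 4 × 360000 / 160 = 1440000 / 160
= 9000.0 ms


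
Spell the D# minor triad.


Let's work it out.
Minor triad = root + minor 3rd (3 semitones) + perfect 5th (7 semitones)
A triad on D# stacks thirds, so the chord tones use letter names D-F-A
Root: D#
Minor 3rd above D#: F#
Perfect 5th above D#: A#
Chord = D# F# A#


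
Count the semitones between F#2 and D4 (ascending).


Absolute semitone position = octave×12 + chromatic position
F#2: 2×12 + 6 = 30
D4: 4×12 + 2 = 50
Difference = 50 - 30 = 20
= 20 semitones


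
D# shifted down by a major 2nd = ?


Solution.
major 2nd: 2 letter names, 2 semitones
Letter: D - 1 → C
Pitch: D# - 2 semitones, spelled as a C → C#
= C#


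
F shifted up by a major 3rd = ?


Let's work it out.
major 3rd: 3 letter names, 4 semitones
Letter: F + 2 → A
Pitch: F + 4 semitones, spelled as an A → A
= A


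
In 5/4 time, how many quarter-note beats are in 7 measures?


Working:
Time signature 5/4: the bottom number 4 means the quarter note gets one count
The top number 5 means 5 quarter-note beats per measure
Total = 5 × 7 measures
= 35 quarter-note beats


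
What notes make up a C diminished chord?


Let's work it out.
Diminished triad = root + minor 3rd (3 semitones) + diminished 5th (6 semitones)
A triad on C stacks thirds, so the chord tones use letter names C-E-G
Root: C
Minor 3rd above C: Eb
Diminished 5th above C: Gb
Chord = C Eb Gb


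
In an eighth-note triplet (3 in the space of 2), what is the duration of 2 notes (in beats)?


Triplet: 3 notes occupy the space of 2 eighth notes
Space = 2 × 1/2 = 1 beat
Each triplet note = 1 / 3 = 1/3 beats
2 notes = 2 × 1/3 = 2/3
= 2/3 beats


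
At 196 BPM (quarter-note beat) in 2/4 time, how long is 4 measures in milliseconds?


Solution.
Quarter-note beat duration = 60000 / 196 ms
Beats per measure (2/4) = 2
One measure = 2 × 60000 / 196 = 120000 / 196 ms
4 measures = 4 × 120000 / 196 = 480000 / 196
= 2449.0 ms


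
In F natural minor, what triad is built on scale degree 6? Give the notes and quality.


Solution.
F natural minor scale: F G Ab Bb C Db Eb
Diatonic triad on degree 6 stacks scale notes 6, 1, 3: Db F Ab
Db→F = 4 semitones; Db→Ab = 7 semitones → major triad
= Db F Ab (major)


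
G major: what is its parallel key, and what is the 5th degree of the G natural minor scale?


Let's work it out.
Parallel keys share the same tonic but differ in mode
G major → parallel is G minor
G natural minor scale: G A Bb C D Eb F
= G minor; 5th degree = D


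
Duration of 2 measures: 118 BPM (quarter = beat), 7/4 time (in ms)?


Quarter-note beat duration = 60000 / 118 ms
Beats per measure (7/4) = 7
One measure = 7 × 60000 / 118 = 420000 / 118 ms
2 measures = 2 × 420000 / 118 = 840000 / 118
= 7118.6 ms


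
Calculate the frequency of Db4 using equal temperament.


Let's work it out.
f = 440 × 2^(n/12) where n = semitones from A4
Db4: -8 semitones from A4
f = 440 × 2^(-8/12)
f = 277.18 Hz


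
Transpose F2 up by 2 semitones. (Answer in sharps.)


Reasoning:
F2: chromatic position 5 in octave 2 → absolute = 2×12 + 5 = 29
Transpose up 2: 29 + 2 = 31
31 = 2×12 + 7 → G in octave 2
Result = G2


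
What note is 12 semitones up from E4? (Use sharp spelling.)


Solution.
E4: chromatic position 4 in octave 4 → absolute = 4×12 + 4 = 52
Transpose up 12: 52 + 12 = 64
64 = 5×12 + 4 → E in octave 5
Result = E5


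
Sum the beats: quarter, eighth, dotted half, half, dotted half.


Solution.
Beat values:
  quarter = 1 beat
  eighth = 0.5 beats
  dotted half = 3 beats
  half = 2 beats
  dotted half = 3 beats
Sum = 1 + 0.5 + 3 + 2 + 3
= 9.5 beats


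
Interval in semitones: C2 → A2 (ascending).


Absolute semitone position = octave×12 + chromatic position
C2: 2×12 + 0 = 24
A2: 2×12 + 9 = 33
Difference = 33 - 24 = 9
= 9 semitones


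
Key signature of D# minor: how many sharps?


Let's work it out.
Sharp minor keys follow the circle of fifths: A(0), E(1), B(2), F#(3), C#(4), G#(5), D#(6), A#(7)
D# minor has 6 sharps
Order of sharps: F# C# G# D# A# E# B# → first 6: F#, C#, G#, D#, A#, E#
= 6 sharps


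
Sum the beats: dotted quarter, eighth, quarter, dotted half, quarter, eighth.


Working:
Beat values:
  dotted quarter = 1.5 beats
  eighth = 0.5 beats
  quarter = 1 beat
  dotted half = 3 beats
  quarter = 1 beat
  eighth = 0.5 beats
Sum = 1.5 + 0.5 + 1 + 3 + 1 + 0.5
= 7.5 beats


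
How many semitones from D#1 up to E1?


Absolute semitone position = octave×12 + chromatic position
D#1: 1×12 + 3 = 15
E1: 1×12 + 4 = 16
Difference = 16 - 15 = 1
= 1 semitone


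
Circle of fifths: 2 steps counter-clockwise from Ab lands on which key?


Working:
Each counter-clockwise step moves down a perfect 5th (= up a perfect 4th)
From Ab: Ab → Db → F#/Gb
= F#/Gb


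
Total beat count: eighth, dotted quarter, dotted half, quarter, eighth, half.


Beat values:
  eighth = 0.5 beats
  dotted quarter = 1.5 beats
  dotted half = 3 beats
  quarter = 1 beat
  eighth = 0.5 beats
  half = 2 beats
Sum = 0.5 + 1.5 + 3 + 1 + 0.5 + 2
= 8.5 beats


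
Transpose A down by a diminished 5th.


Step by step:
diminished 5th: 5 letter names, 6 semitones
Letter: A - 4 → D
Pitch: A - 6 semitones, spelled as a D → D#
= D#


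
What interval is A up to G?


Working:
Letter names: A → G spans 7 letter names → a 7th
Semitones: A → G = 10 half-steps
A 7th of 10 semitones is a minor 7th
= minor 7th


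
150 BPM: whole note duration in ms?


Solution.
One quarter-note beat = 60000 / BPM = 60000 / 150 ms
Whole note = 4 × quarter note
Duration = 4 × 60000 / 150 = 240000 / 150
= 1600.0 ms


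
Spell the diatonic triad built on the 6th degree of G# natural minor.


Solution.
G# natural minor scale: G# A# B C# D# E F#
Diatonic triad on degree 6 stacks scale notes 6, 1, 3: E G# B
E→G# = 4 semitones; E→B = 7 semitones → major triad
= E G# B (major)


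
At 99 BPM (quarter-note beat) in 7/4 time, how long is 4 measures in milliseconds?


Reasoning:
Quarter-note beat duration = 60000 / 99 ms
Beats per measure (7/4) = 7
One measure = 7 × 60000 / 99 = 420000 / 99 ms
4 measures = 4 × 420000 / 99 = 1680000 / 99
= 16969.7 ms


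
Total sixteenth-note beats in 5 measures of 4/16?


Time signature 4/16: the bottom number 16 means the sixteenth note gets one count
The top number 4 means 4 sixteenth-note beats per measure
Total = 4 × 5 measures
= 20 sixteenth-note beats


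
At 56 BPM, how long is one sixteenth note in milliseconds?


One quarter-note beat = 60000 / BPM = 60000 / 56 ms
Sixteenth note = 1/4 × quarter note
Duration = 1/4 × 60000 / 56 = 15000 / 56
= 267.9 ms


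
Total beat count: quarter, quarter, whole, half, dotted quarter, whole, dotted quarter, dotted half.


Let's work it out.
Beat values:
  quarter = 1 beat
  quarter = 1 beat
  whole = 4 beats
  half = 2 beats
  dotted quarter = 1.5 beats
  whole = 4 beats
  dotted quarter = 1.5 beats
  dotted half = 3 beats
Sum = 1 + 1 + 4 + 2 + 1.5 + 4 + 1.5 + 3
= 18 beats


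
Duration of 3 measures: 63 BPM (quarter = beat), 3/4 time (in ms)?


Let's work it out.
Quarter-note beat duration = 60000 / 63 ms
Beats per measure (3/4) = 3
One measure = 3 × 60000 / 63 = 180000 / 63 ms
3 measures = 3 × 180000 / 63 = 540000 / 63
= 8571.4 ms


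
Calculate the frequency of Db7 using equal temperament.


Let's work it out.
f = 440 × 2^(n/12) where n = semitones from A4
Db7: 28 semitones from A4
f = 440 × 2^(28/12)
f = 2217.46 Hz


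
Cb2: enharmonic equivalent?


Solution.
Enharmonic notes sound the same pitch but are spelled with different letter names
Cb and B name the same pitch class
Octave numbers change at C, so Cb2 = B1
= B1


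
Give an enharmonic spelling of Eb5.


Working:
Enharmonic notes sound the same pitch but are spelled with different letter names
Eb and D# name the same pitch class
= D#5


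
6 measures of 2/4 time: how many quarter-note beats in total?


Time signature 2/4: the bottom number 4 means the quarter note gets one count
The top number 2 means 2 quarter-note beats per measure
Total = 2 × 6 measures
= 12 quarter-note beats


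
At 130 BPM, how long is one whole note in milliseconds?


Step by step:
One quarter-note beat = 60000 / BPM = 60000 / 130 ms
Whole note = 4 × quarter note
Duration = 4 × 60000 / 130 = 240000 / 130
= 1846.2 ms


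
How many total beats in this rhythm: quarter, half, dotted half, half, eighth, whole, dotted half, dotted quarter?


Solution.
Beat values:
  quarter = 1 beat
  half = 2 beats
  dotted half = 3 beats
  half = 2 beats
  eighth = 0.5 beats
  whole = 4 beats
  dotted half = 3 beats
  dotted quarter = 1.5 beats
Sum = 1 + 2 + 3 + 2 + 0.5 + 4 + 3 + 1.5
= 17 beats


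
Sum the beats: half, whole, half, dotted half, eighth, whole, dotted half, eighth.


Let's work it out.
Beat values:
  half = 2 beats
  whole = 4 beats
  half = 2 beats
  dotted half = 3 beats
  eighth = 0.5 beats
  whole = 4 beats
  dotted half = 3 beats
  eighth = 0.5 beats
Sum = 2 + 4 + 2 + 3 + 0.5 + 4 + 3 + 0.5
= 19 beats


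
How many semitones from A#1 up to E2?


Solution.
Absolute semitone position = octave×12 + chromatic position
A#1: 1×12 + 10 = 22
E2: 2×12 + 4 = 28
Difference = 28 - 22 = 6
= 6 semitones


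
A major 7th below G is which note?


Reasoning:
A 7th spans 7 letter names, so from G we land on A
A major 7th = 11 semitones below G
Spell A at that pitch: Ab
= Ab


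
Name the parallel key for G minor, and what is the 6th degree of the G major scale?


Step by step:
Parallel keys share the same tonic but differ in mode
G minor → parallel is G major
G major scale: G A B C D E F#
= G major; 6th degree = E


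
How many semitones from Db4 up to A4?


Absolute semitone position = octave×12 + chromatic position
Db4: 4×12 + 1 = 49
A4: 4×12 + 9 = 57
Difference = 57 - 49 = 8
= 8 semitones


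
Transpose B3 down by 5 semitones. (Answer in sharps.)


B3: chromatic position 11 in octave 3 → absolute = 3×12 + 11 = 47
Transpose down 5: 47 - 5 = 42
42 = 3×12 + 6 → F# in octave 3
Result = F#3


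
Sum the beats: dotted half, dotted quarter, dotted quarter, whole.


Reasoning:
Beat values:
  dotted half = 3 beats
  dotted quarter = 1.5 beats
  dotted quarter = 1.5 beats
  whole = 4 beats
Sum = 3 + 1.5 + 1.5 + 4
= 10 beats


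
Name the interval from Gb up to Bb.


Step by step:
Letter names: G → B spans 3 letter names → a 3rd
Semitones: Gb → Bb = 4 half-steps
A 3rd of 4 semitones is a major 3rd
= major 3rd


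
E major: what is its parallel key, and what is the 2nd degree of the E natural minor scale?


Solution.
Parallel keys share the same tonic but differ in mode
E major → parallel is E minor
E natural minor scale: E F# G A B C D
= E minor; 2nd degree = F#


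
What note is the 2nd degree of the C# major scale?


Major scale pattern: W-W-H-W-W-W-H (2-2-1-2-2-2-1 semitones)
Starting from C#:
  C# + 2 semitones → D#
  D# + 2 semitones → E#
  E# + 1 semitone → F#
  F# + 2 semitones → G#
  G# + 2 semitones → A#
  A# + 2 semitones → B#
  B# + 1 semitone → C#
Scale: C# D# E# F# G# A# B#
Degree 2 = D#


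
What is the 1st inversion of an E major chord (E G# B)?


Solution.
Root position: E G# B
1st inversion: move root up an octave
Bass note: G#
Notes (bottom to top) = G# B E


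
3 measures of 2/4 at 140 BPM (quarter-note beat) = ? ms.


Reasoning:
Quarter-note beat duration = 60000 / 140 ms
Beats per measure (2/4) = 2
One measure = 2 × 60000 / 140 = 120000 / 140 ms
3 measures = 3 × 120000 / 140 = 360000 / 140
= 2571.4 ms


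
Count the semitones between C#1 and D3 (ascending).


Solution.
Absolute semitone position = octave×12 + chromatic position
C#1: 1×12 + 1 = 13
D3: 3×12 + 2 = 38
Difference = 38 - 13 = 25
= 25 semitones


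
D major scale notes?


Major scale pattern: W-W-H-W-W-W-H (2-2-1-2-2-2-1 semitones)
Starting from D:
  D + 2 semitones → E
  E + 2 semitones → F#
  F# + 1 semitone → G
  G + 2 semitones → A
  A + 2 semitones → B
  B + 2 semitones → C#
  C# + 1 semitone → D
Scale = D E F# G A B C#


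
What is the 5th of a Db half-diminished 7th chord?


Reasoning:
Half-diminished 7th chord = root + minor 3rd + diminished 5th + minor 7th
Seventh chords stack in thirds, so the letter names are D-F-A-C
Root: Db
Minor 3rd above Db: Fb
Diminished 5th above Db: Abb
Minor 7th above Db: Cb
The 5th = Abb


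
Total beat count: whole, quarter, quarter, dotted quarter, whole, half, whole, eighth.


Reasoning:
Beat values:
  whole = 4 beats
  quarter = 1 beat
  quarter = 1 beat
  dotted quarter = 1.5 beats
  whole = 4 beats
  half = 2 beats
  whole = 4 beats
  eighth = 0.5 beats
Sum = 4 + 1 + 1 + 1.5 + 4 + 2 + 4 + 0.5
= 18 beats


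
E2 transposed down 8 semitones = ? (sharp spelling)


Solution.
E2: chromatic position 4 in octave 2 → absolute = 2×12 + 4 = 28
Transpose down 8: 28 - 8 = 20
20 = 1×12 + 8 → G# in octave 1
Result = G#1


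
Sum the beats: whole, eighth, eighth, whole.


Solution.
Beat values:
  whole = 4 beats
  eighth = 0.5 beats
  eighth = 0.5 beats
  whole = 4 beats
Sum = 4 + 0.5 + 0.5 + 4
= 9 beats


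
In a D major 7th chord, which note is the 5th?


Reasoning:
Major 7th chord = root + major 3rd + perfect 5th + major 7th
Seventh chords stack in thirds, so the letter names are D-F-A-C
Root: D
Major 3rd above D: F#
Perfect 5th above D: A
Major 7th above D: C#
The 5th = A


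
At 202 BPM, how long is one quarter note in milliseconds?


Step by step:
One quarter-note beat = 60000 / BPM = 60000 / 202 ms
Duration = 60000 / 202
= 297.0 ms


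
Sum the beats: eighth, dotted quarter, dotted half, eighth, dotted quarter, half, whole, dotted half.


Reasoning:
Beat values:
  eighth = 0.5 beats
  dotted quarter = 1.5 beats
  dotted half = 3 beats
  eighth = 0.5 beats
  dotted quarter = 1.5 beats
  half = 2 beats
  whole = 4 beats
  dotted half = 3 beats
Sum = 0.5 + 1.5 + 3 + 0.5 + 1.5 + 2 + 4 + 3
= 16 beats


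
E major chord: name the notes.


Reasoning:
Major triad = root + major 3rd (4 semitones) + perfect 5th (7 semitones)
A triad on E stacks thirds, so the chord tones use letter names E-G-B
Root: E
Major 3rd above E: G#
Perfect 5th above E: B
Chord = E G# B


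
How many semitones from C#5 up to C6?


Absolute semitone position = octave×12 + chromatic position
C#5: 5×12 + 1 = 61
C6: 6×12 + 0 = 72
Difference = 72 - 61 = 11
= 11 semitones


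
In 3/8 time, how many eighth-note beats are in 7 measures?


Solution.
Time signature 3/8: the bottom number 8 means the eighth note gets one count
The top number 3 means 3 eighth-note beats per measure
Total = 3 × 7 measures
= 21 eighth-note beats


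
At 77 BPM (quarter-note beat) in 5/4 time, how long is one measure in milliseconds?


Quarter-note beat duration = 60000 / 77 ms
Beats per measure (5/4) = 5
One measure = 5 × 60000 / 77 = 300000 / 77 ms
= 3896.1 ms


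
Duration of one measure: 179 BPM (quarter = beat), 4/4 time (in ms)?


Quarter-note beat duration = 60000 / 179 ms
Beats per measure (4/4) = 4
One measure = 4 × 60000 / 179 = 240000 / 179 ms
= 1340.8 ms


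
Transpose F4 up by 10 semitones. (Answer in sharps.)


F4: chromatic position 5 in octave 4 → absolute = 4×12 + 5 = 53
Transpose up 10: 53 + 10 = 63
63 = 5×12 + 3 → D# in octave 5
Result = D#5


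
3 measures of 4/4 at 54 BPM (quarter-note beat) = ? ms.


Quarter-note beat duration = 60000 / 54 ms
Beats per measure (4/4) = 4
One measure = 4 × 60000 / 54 = 240000 / 54 ms
3 measures = 3 × 240000 / 54 = 720000 / 54
= 13333.3 ms


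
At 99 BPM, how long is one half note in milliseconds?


One quarter-note beat = 60000 / BPM = 60000 / 99 ms
Half note = 2 × quarter note
Duration = 2 × 60000 / 99 = 120000 / 99
= 1212.1 ms


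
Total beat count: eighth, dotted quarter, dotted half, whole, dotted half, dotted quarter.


Beat values:
  eighth = 0.5 beats
  dotted quarter = 1.5 beats
  dotted half = 3 beats
  whole = 4 beats
  dotted half = 3 beats
  dotted quarter = 1.5 beats
Sum = 0.5 + 1.5 + 3 + 4 + 3 + 1.5
= 13.5 beats


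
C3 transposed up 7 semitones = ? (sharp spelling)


C3: chromatic position 0 in octave 3 → absolute = 3×12 + 0 = 36
Transpose up 7: 36 + 7 = 43
43 = 3×12 + 7 → G in octave 3
Result = G3


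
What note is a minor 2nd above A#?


A 2nd spans 2 letter names, so from A we land on B
A minor 2nd = 1 semitone above A#
Spell B at that pitch: B
= B


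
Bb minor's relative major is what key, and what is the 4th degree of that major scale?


Let's work it out.
The relative major shares the key signature and is a minor 3rd above the minor tonic
A minor 3rd above Bb is Db
→ relative major of Bb minor is Db major
Db major scale: Db Eb F Gb Ab Bb C
= Db major; 4th degree = Gb


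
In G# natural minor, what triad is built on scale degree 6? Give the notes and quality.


Let's work it out.
G# natural minor scale: G# A# B C# D# E F#
Diatonic triad on degree 6 stacks scale notes 6, 1, 3: E G# B
E→G# = 4 semitones; E→B = 7 semitones → major triad
= E G# B (major)


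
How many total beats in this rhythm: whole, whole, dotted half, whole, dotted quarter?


Beat values:
  whole = 4 beats
  whole = 4 beats
  dotted half = 3 beats
  whole = 4 beats
  dotted quarter = 1.5 beats
Sum = 4 + 4 + 3 + 4 + 1.5
= 16.5 beats


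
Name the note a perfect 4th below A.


A 4th spans 4 letter names, so from A we land on E
A perfect 4th = 5 semitones below A
Spell E at that pitch: E
= E


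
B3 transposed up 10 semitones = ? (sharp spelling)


Reasoning:
B3: chromatic position 11 in octave 3 → absolute = 3×12 + 11 = 47
Transpose up 10: 47 + 10 = 57
57 = 4×12 + 9 → A in octave 4
Result = A4


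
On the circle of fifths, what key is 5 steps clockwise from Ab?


Reasoning:
Each clockwise step on the circle of fifths moves up a perfect 5th
From Ab: Ab → Eb → Bb → F → C → G
= G


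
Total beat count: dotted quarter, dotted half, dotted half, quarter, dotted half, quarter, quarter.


Working:
Beat values:
  dotted quarter = 1.5 beats
  dotted half = 3 beats
  dotted half = 3 beats
  quarter = 1 beat
  dotted half = 3 beats
  quarter = 1 beat
  quarter = 1 beat
Sum = 1.5 + 3 + 3 + 1 + 3 + 1 + 1
= 13.5 beats


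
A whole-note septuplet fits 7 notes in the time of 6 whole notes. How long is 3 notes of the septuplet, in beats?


Septuplet: 7 notes occupy the space of 6 whole notes
Space = 6 × 4 = 24 beats
Each septuplet note = 24 / 7 = 24/7 beats
3 notes = 3 × 24/7 = 72/7
= 72/7 beats


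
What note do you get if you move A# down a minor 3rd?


Step by step:
minor 3rd: 3 letter names, 3 semitones
Letter: A - 2 → F
Pitch: A# - 3 semitones, spelled as an F → F##
= F##


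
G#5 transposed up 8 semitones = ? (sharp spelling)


G#5: chromatic position 8 in octave 5 → absolute = 5×12 + 8 = 68
Transpose up 8: 68 + 8 = 76
76 = 6×12 + 4 → E in octave 6
Result = E6


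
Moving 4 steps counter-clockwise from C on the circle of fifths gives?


Solution.
Each counter-clockwise step moves down a perfect 5th (= up a perfect 4th)
From C: C → F → Bb → Eb → Ab
= Ab


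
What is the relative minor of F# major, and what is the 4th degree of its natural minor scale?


The relative minor shares the major's key signature and starts on its 6th degree
6th degree = a major 6th above the tonic; a major 6th above F# is D#
→ relative minor of F# major is D# minor
D# natural minor scale: D# E# F# G# A# B C#
= D# minor; 4th degree = G#


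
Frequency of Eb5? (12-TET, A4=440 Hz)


Reasoning:
f = 440 × 2^(n/12) where n = semitones from A4
Eb5: 6 semitones from A4
f = 440 × 2^(6/12)
f = 622.25 Hz


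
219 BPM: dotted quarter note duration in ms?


Let's work it out.
One quarter-note beat = 60000 / BPM = 60000 / 219 ms
Dotted quarter note = 3/2 × quarter note
Duration = 3/2 × 60000 / 219 = 90000 / 219
= 411.0 ms


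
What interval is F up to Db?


Working:
Letter names: F → D spans 6 letter names → a 6th
Semitones: F → Db = 8 half-steps
A 6th of 8 semitones is a minor 6th
= minor 6th


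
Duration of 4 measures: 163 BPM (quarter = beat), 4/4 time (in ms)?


Quarter-note beat duration = 60000 / 163 ms
Beats per measure (4/4) = 4
One measure = 4 × 60000 / 163 = 240000 / 163 ms
4 measures = 4 × 240000 / 163 = 960000 / 163
= 5889.6 ms


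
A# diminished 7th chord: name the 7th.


Step by step:
Diminished 7th chord = root + minor 3rd + diminished 5th + diminished 7th
Seventh chords stack in thirds, so the letter names are A-C-E-G
Root: A#
Minor 3rd above A#: C#
Diminished 5th above A#: E
Diminished 7th above A#: G
The 7th = G


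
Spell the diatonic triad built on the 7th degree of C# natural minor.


Step by step:
C# natural minor scale: C# D# E F# G# A B
Diatonic triad on degree 7 stacks scale notes 7, 2, 4: B D# F#
B→D# = 4 semitones; B→F# = 7 semitones → major triad
= B D# F# (major)


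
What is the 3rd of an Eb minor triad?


Working:
Minor triad = root + minor 3rd (3 semitones) + perfect 5th (7 semitones)
A triad on Eb stacks thirds, so the chord tones use letter names E-G-B
Root: Eb
Minor 3rd above Eb: Gb
Perfect 5th above Eb: Bb
The 3rd = Gb


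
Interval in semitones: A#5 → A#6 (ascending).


Step by step:
Absolute semitone position = octave×12 + chromatic position
A#5: 5×12 + 10 = 70
A#6: 6×12 + 10 = 82
Difference = 82 - 70 = 12
= 12 semitones


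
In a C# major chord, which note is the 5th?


Major triad = root + major 3rd (4 semitones) + perfect 5th (7 semitones)
A triad on C# stacks thirds, so the chord tones use letter names C-E-G
Root: C#
Major 3rd above C#: E#
Perfect 5th above C#: G#
The 5th = G#


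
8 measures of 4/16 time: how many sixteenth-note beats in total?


Let's work it out.
Time signature 4/16: the bottom number 16 means the sixteenth note gets one count
The top number 4 means 4 sixteenth-note beats per measure
Total = 4 × 8 measures
= 32 sixteenth-note beats


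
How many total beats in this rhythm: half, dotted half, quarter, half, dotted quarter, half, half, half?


Step by step:
Beat values:
  half = 2 beats
  dotted half = 3 beats
  quarter = 1 beat
  half = 2 beats
  dotted quarter = 1.5 beats
  half = 2 beats
  half = 2 beats
  half = 2 beats
Sum = 2 + 3 + 1 + 2 + 1.5 + 2 + 2 + 2
= 15.5 beats


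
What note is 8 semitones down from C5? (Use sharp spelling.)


C5: chromatic position 0 in octave 5 → absolute = 5×12 + 0 = 60
Transpose down 8: 60 - 8 = 52
52 = 4×12 + 4 → E in octave 4
Result = E4


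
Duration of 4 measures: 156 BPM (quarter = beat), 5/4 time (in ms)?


Working:
Quarter-note beat duration = 60000 / 156 ms
Beats per measure (5/4) = 5
One measure = 5 × 60000 / 156 = 300000 / 156 ms
4 measures = 4 × 300000 / 156 = 1200000 / 156
= 7692.3 ms


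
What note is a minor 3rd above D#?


Step by step:
A 3rd spans 3 letter names, so from D we land on F
A minor 3rd = 3 semitones above D#
Spell F at that pitch: F#
= F#


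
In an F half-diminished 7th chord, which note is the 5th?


Step by step:
Half-diminished 7th chord = root + minor 3rd + diminished 5th + minor 7th
Seventh chords stack in thirds, so the letter names are F-A-C-E
Root: F
Minor 3rd above F: Ab
Diminished 5th above F: Cb
Minor 7th above F: Eb
The 5th = Cb


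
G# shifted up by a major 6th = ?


Step by step:
major 6th: 6 letter names, 9 semitones
Letter: G + 5 → E
Pitch: G# + 9 semitones, spelled as an E → E#
= E#


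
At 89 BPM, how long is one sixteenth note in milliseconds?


One quarter-note beat = 60000 / BPM = 60000 / 89 ms
Sixteenth note = 1/4 × quarter note
Duration = 1/4 × 60000 / 89 = 15000 / 89
= 168.5 ms


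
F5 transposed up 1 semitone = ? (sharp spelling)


Solution.
F5: chromatic position 5 in octave 5 → absolute = 5×12 + 5 = 65
Transpose up 1: 65 + 1 = 66
66 = 5×12 + 6 → F# in octave 5
Result = F#5


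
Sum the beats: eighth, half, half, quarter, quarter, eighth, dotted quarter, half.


Step by step:
Beat values:
  eighth = 0.5 beats
  half = 2 beats
  half = 2 beats
  quarter = 1 beat
  quarter = 1 beat
  eighth = 0.5 beats
  dotted quarter = 1.5 beats
  half = 2 beats
Sum = 0.5 + 2 + 2 + 1 + 1 + 0.5 + 1.5 + 2
= 10.5 beats


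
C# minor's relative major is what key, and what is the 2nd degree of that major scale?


The relative major shares the key signature and is a minor 3rd above the minor tonic
A minor 3rd above C# is E
→ relative major of C# minor is E major
E major scale: E F# G# A B C# D#
= E major; 2nd degree = F#


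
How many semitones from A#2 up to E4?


Solution.
Absolute semitone position = octave×12 + chromatic position
A#2: 2×12 + 10 = 34
E4: 4×12 + 4 = 52
Difference = 52 - 34 = 18
= 18 semitones


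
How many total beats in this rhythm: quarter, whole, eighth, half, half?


Working:
Beat values:
  quarter = 1 beat
  whole = 4 beats
  eighth = 0.5 beats
  half = 2 beats
  half = 2 beats
Sum = 1 + 4 + 0.5 + 2 + 2
= 9.5 beats


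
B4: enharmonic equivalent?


Solution.
Enharmonic notes sound the same pitch but are spelled with different letter names
B and A## name the same pitch class
= A##4


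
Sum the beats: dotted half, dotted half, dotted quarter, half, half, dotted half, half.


Step by step:
Beat values:
  dotted half = 3 beats
  dotted half = 3 beats
  dotted quarter = 1.5 beats
  half = 2 beats
  half = 2 beats
  dotted half = 3 beats
  half = 2 beats
Sum = 3 + 3 + 1.5 + 2 + 2 + 3 + 2
= 16.5 beats


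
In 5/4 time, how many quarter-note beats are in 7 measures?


Step by step:
Time signature 5/4: the bottom number 4 means the quarter note gets one count
The top number 5 means 5 quarter-note beats per measure
Total = 5 × 7 measures
= 35 quarter-note beats


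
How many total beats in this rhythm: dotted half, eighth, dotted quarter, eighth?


Solution.
Beat values:
  dotted half = 3 beats
  eighth = 0.5 beats
  dotted quarter = 1.5 beats
  eighth = 0.5 beats
Sum = 3 + 0.5 + 1.5 + 0.5
= 5.5 beats


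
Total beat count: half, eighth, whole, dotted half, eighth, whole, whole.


Beat values:
  half = 2 beats
  eighth = 0.5 beats
  whole = 4 beats
  dotted half = 3 beats
  eighth = 0.5 beats
  whole = 4 beats
  whole = 4 beats
Sum = 2 + 0.5 + 4 + 3 + 0.5 + 4 + 4
= 18 beats


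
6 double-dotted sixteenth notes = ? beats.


Working:
Base sixteenth note = 1/4 beats
Dot 1 adds half the previous value: +1/8
Dot 2 adds half the previous value: +1/16
One double-dotted sixteenth = 1/4 + 1/8 + 1/16 = 7/16
6 of them = 6 × 7/16 = 21/8
= 21/8 beats


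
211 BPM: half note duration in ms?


One quarter-note beat = 60000 / BPM = 60000 / 211 ms
Half note = 2 × quarter note
Duration = 2 × 60000 / 211 = 120000 / 211
= 568.7 ms


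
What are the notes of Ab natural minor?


Let's work it out.
Natural minor scale pattern: W-H-W-W-H-W-W (2-1-2-2-1-2-2 semitones)
Starting from Ab:
  Ab + 2 semitones → Bb
  Bb + 1 semitone → Cb
  Cb + 2 semitones → Db
  Db + 2 semitones → Eb
  Eb + 1 semitone → Fb
  Fb + 2 semitones → Gb
  Gb + 2 semitones → Ab
Scale = Ab Bb Cb Db Eb Fb Gb


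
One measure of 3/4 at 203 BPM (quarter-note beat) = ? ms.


Let's work it out.
Quarter-note beat duration = 60000 / 203 ms
Beats per measure (3/4) = 3
One measure = 3 × 60000 / 203 = 180000 / 203 ms
= 886.7 ms


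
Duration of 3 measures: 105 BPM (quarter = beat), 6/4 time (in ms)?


Step by step:
Quarter-note beat duration = 60000 / 105 ms
Beats per measure (6/4) = 6
One measure = 6 × 60000 / 105 = 360000 / 105 ms
3 measures = 3 × 360000 / 105 = 1080000 / 105
= 10285.7 ms


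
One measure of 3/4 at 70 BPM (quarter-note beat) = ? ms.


Solution.
Quarter-note beat duration = 60000 / 70 ms
Beats per measure (3/4) = 3
One measure = 3 × 60000 / 70 = 180000 / 70 ms
= 2571.4 ms


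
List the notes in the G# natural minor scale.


Step by step:
Natural minor scale pattern: W-H-W-W-H-W-W (2-1-2-2-1-2-2 semitones)
Starting from G#:
  G# + 2 semitones → A#
  A# + 1 semitone → B
  B + 2 semitones → C#
  C# + 2 semitones → D#
  D# + 1 semitone → E
  E + 2 semitones → F#
  F# + 2 semitones → G#
Scale = G# A# B C# D# E F#


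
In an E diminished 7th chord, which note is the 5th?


Reasoning:
Diminished 7th chord = root + minor 3rd + diminished 5th + diminished 7th
Seventh chords stack in thirds, so the letter names are E-G-B-D
Root: E
Minor 3rd above E: G
Diminished 5th above E: Bb
Diminished 7th above E: Db
The 5th = Bb


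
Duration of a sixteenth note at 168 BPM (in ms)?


One quarter-note beat = 60000 / BPM = 60000 / 168 ms
Sixteenth note = 1/4 × quarter note
Duration = 1/4 × 60000 / 168 = 15000 / 168
= 89.3 ms


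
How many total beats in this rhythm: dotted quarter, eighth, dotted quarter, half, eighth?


Solution.
Beat values:
  dotted quarter = 1.5 beats
  eighth = 0.5 beats
  dotted quarter = 1.5 beats
  half = 2 beats
  eighth = 0.5 beats
Sum = 1.5 + 0.5 + 1.5 + 2 + 0.5
= 6 beats


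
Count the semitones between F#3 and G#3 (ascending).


Absolute semitone position = octave×12 + chromatic position
F#3: 3×12 + 6 = 42
G#3: 3×12 + 8 = 44
Difference = 44 - 42 = 2
= 2 semitones


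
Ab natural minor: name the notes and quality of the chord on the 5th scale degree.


Solution.
Ab natural minor scale: Ab Bb Cb Db Eb Fb Gb
Diatonic triad on degree 5 stacks scale notes 5, 7, 2: Eb Gb Bb
Eb→Gb = 3 semitones; Eb→Bb = 7 semitones → minor triad
= Eb Gb Bb (minor)


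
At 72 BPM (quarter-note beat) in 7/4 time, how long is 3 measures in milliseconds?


Reasoning:
Quarter-note beat duration = 60000 / 72 ms
Beats per measure (7/4) = 7
One measure = 7 × 60000 / 72 = 420000 / 72 ms
3 measures = 3 × 420000 / 72 = 1260000 / 72
= 17500.0 ms


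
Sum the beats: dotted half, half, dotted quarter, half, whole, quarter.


Reasoning:
Beat values:
  dotted half = 3 beats
  half = 2 beats
  dotted quarter = 1.5 beats
  half = 2 beats
  whole = 4 beats
  quarter = 1 beat
Sum = 3 + 2 + 1.5 + 2 + 4 + 1
= 13.5 beats


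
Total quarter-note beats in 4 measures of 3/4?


Time signature 3/4: the bottom number 4 means the quarter note gets one count
The top number 3 means 3 quarter-note beats per measure
Total = 3 × 4 measures
= 12 quarter-note beats


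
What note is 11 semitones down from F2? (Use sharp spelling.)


Working:
F2: chromatic position 5 in octave 2 → absolute = 2×12 + 5 = 29
Transpose down 11: 29 - 11 = 18
18 = 1×12 + 6 → F# in octave 1
Result = F#1


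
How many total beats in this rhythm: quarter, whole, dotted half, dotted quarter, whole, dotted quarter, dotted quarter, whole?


Working:
Beat values:
  quarter = 1 beat
  whole = 4 beats
  dotted half = 3 beats
  dotted quarter = 1.5 beats
  whole = 4 beats
  dotted quarter = 1.5 beats
  dotted quarter = 1.5 beats
  whole = 4 beats
Sum = 1 + 4 + 3 + 1.5 + 4 + 1.5 + 1.5 + 4
= 20.5 beats


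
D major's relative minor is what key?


Working:
The relative minor shares the major's key signature and starts on its 6th degree
6th degree = a major 6th above the tonic; a major 6th above D is B
→ relative minor of D major is B minor
= B minor


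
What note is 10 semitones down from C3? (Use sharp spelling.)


Reasoning:
C3: chromatic position 0 in octave 3 → absolute = 3×12 + 0 = 36
Transpose down 10: 36 - 10 = 26
26 = 2×12 + 2 → D in octave 2
Result = D2


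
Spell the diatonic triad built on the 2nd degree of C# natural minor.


Solution.
C# natural minor scale: C# D# E F# G# A B
Diatonic triad on degree 2 stacks scale notes 2, 4, 6: D# F# A
D#→F# = 3 semitones; D#→A = 6 semitones → diminished triad
= D# F# A (diminished)


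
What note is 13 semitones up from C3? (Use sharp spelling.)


C3: chromatic position 0 in octave 3 → absolute = 3×12 + 0 = 36
Transpose up 13: 36 + 13 = 49
49 = 4×12 + 1 → C# in octave 4
Result = C#4


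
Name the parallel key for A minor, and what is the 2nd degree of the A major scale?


Parallel keys share the same tonic but differ in mode
A minor → parallel is A major
A major scale: A B C# D E F# G#
= A major; 2nd degree = B


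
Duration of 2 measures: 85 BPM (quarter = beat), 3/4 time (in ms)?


Quarter-note beat duration = 60000 / 85 ms
Beats per measure (3/4) = 3
One measure = 3 × 60000 / 85 = 180000 / 85 ms
2 measures = 2 × 180000 / 85 = 360000 / 85
= 4235.3 ms


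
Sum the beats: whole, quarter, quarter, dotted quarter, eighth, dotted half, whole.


Working:
Beat values:
  whole = 4 beats
  quarter = 1 beat
  quarter = 1 beat
  dotted quarter = 1.5 beats
  eighth = 0.5 beats
  dotted half = 3 beats
  whole = 4 beats
Sum = 4 + 1 + 1 + 1.5 + 0.5 + 3 + 4
= 15 beats


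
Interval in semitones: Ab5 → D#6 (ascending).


Step by step:
Absolute semitone position = octave×12 + chromatic position
Ab5: 5×12 + 8 = 68
D#6: 6×12 + 3 = 75
Difference = 75 - 68 = 7
= 7 semitones


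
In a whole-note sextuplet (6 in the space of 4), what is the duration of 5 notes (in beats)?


Solution.
Sextuplet: 6 notes occupy the space of 4 whole notes
Space = 4 × 4 = 16 beats
Each sextuplet note = 16 / 6 = 8/3 beats
5 notes = 5 × 8/3 = 40/3
= 40/3 beats


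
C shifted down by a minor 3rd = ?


minor 3rd: 3 letter names, 3 semitones
Letter: C - 2 → A
Pitch: C - 3 semitones, spelled as an A → A
= A


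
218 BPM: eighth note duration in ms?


Step by step:
One quarter-note beat = 60000 / BPM = 60000 / 218 ms
Eighth note = 1/2 × quarter note
Duration = 1/2 × 60000 / 218 = 30000 / 218
= 137.6 ms


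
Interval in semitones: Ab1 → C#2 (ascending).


Step by step:
Absolute semitone position = octave×12 + chromatic position
Ab1: 1×12 + 8 = 20
C#2: 2×12 + 1 = 25
Difference = 25 - 20 = 5
= 5 semitones


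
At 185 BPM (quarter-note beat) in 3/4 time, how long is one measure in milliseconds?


Working:
Quarter-note beat duration = 60000 / 185 ms
Beats per measure (3/4) = 3
One measure = 3 × 60000 / 185 = 180000 / 185 ms
= 973.0 ms


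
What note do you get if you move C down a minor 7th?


Reasoning:
minor 7th: 7 letter names, 10 semitones
Letter: C - 6 → D
Pitch: C - 10 semitones, spelled as a D → D
= D


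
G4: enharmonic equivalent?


Working:
Enharmonic notes sound the same pitch but are spelled with different letter names
G and F## name the same pitch class
= F##4


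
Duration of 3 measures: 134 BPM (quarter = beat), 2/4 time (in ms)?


Working:
Quarter-note beat duration = 60000 / 134 ms
Beats per measure (2/4) = 2
One measure = 2 × 60000 / 134 = 120000 / 134 ms
3 measures = 3 × 120000 / 134 = 360000 / 134
= 2686.6 ms


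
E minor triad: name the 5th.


Minor triad = root + minor 3rd (3 semitones) + perfect 5th (7 semitones)
A triad on E stacks thirds, so the chord tones use letter names E-G-B
Root: E
Minor 3rd above E: G
Perfect 5th above E: B
The 5th = B


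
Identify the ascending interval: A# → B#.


Let's work it out.
Letter names: A → B spans 2 letter names → a 2nd
Semitones: A# → B# = 2 half-steps
A 2nd of 2 semitones is a major 2nd
= major 2nd


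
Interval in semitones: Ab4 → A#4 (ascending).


Reasoning:
Absolute semitone position = octave×12 + chromatic position
Ab4: 4×12 + 8 = 56
A#4: 4×12 + 10 = 58
Difference = 58 - 56 = 2
= 2 semitones


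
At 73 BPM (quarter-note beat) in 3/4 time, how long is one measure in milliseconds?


Reasoning:
Quarter-note beat duration = 60000 / 73 ms
Beats per measure (3/4) = 3
One measure = 3 × 60000 / 73 = 180000 / 73 ms
= 2465.8 ms


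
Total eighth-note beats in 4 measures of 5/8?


Step by step:
Time signature 5/8: the bottom number 8 means the eighth note gets one count
The top number 5 means 5 eighth-note beats per measure
Total = 5 × 4 measures
= 20 eighth-note beats


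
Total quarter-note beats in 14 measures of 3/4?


Solution.
Time signature 3/4: the bottom number 4 means the quarter note gets one count
The top number 3 means 3 quarter-note beats per measure
Total = 3 × 14 measures
= 42 quarter-note beats


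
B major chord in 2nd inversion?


Root position: B D# F#
2nd inversion: move root and 3rd up an octave
Bass note: F#
Notes (bottom to top) = F# B D#


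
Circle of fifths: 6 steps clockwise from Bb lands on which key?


Each clockwise step on the circle of fifths moves up a perfect 5th
From Bb: Bb → F → C → G → D → A → E
= E


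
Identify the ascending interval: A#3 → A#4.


Solution.
Letter names: A → A spans 8 letter names → an octave
Semitones: A#3 → A#4 = 12 half-steps
An octave of 12 semitones is a perfect octave
= perfect octave


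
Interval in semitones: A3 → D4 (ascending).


Let's work it out.
Absolute semitone position = octave×12 + chromatic position
A3: 3×12 + 9 = 45
D4: 4×12 + 2 = 50
Difference = 50 - 45 = 5
= 5 semitones


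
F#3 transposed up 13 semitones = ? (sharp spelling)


Step by step:
F#3: chromatic position 6 in octave 3 → absolute = 3×12 + 6 = 42
Transpose up 13: 42 + 13 = 55
55 = 4×12 + 7 → G in octave 4
Result = G4


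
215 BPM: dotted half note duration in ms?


Solution.
One quarter-note beat = 60000 / BPM = 60000 / 215 ms
Dotted half note = 3 × quarter note
Duration = 3 × 60000 / 215 = 180000 / 215
= 837.2 ms


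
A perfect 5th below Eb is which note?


Let's work it out.
A 5th spans 5 letter names, so from E we land on A
A perfect 5th = 7 semitones below Eb
Spell A at that pitch: Ab
= Ab


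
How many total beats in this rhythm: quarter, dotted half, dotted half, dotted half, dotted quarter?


Let's work it out.
Beat values:
  quarter = 1 beat
  dotted half = 3 beats
  dotted half = 3 beats
  dotted half = 3 beats
  dotted quarter = 1.5 beats
Sum = 1 + 3 + 3 + 3 + 1.5
= 11.5 beats


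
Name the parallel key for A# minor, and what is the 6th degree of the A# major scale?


Parallel keys share the same tonic but differ in mode
A# minor → parallel is A# major
A# major scale: A# B# C## D# E# F## G##
= A# major; 6th degree = F##


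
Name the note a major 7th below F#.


A 7th spans 7 letter names, so from F we land on G
A major 7th = 11 semitones below F#
Spell G at that pitch: G
= G


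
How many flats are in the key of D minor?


Flat minor keys: A(0), D(1), G(2), C(3), F(4), Bb(5), Eb(6), Ab(7)
D minor has 1 flat
Order of flats: Bb Eb Ab Db Gb Cb Fb → first 1: Bb
= 1 flat


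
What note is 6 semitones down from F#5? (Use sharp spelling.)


Let's work it out.
F#5: chromatic position 6 in octave 5 → absolute = 5×12 + 6 = 66
Transpose down 6: 66 - 6 = 60
60 = 5×12 + 0 → C in octave 5
Result = C5


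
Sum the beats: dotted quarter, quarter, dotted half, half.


Let's work it out.
Beat values:
  dotted quarter = 1.5 beats
  quarter = 1 beat
  dotted half = 3 beats
  half = 2 beats
Sum = 1.5 + 1 + 3 + 2
= 7.5 beats


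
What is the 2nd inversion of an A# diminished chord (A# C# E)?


Root position: A# C# E
2nd inversion: move root and 3rd up an octave
Bass note: E
Notes (bottom to top) = E A# C#


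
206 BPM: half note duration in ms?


Reasoning:
One quarter-note beat = 60000 / BPM = 60000 / 206 ms
Half note = 2 × quarter note
Duration = 2 × 60000 / 206 = 120000 / 206
= 582.5 ms


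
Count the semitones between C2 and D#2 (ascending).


Solution.
Absolute semitone position = octave×12 + chromatic position
C2: 2×12 + 0 = 24
D#2: 2×12 + 3 = 27
Difference = 27 - 24 = 3
= 3 semitones
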